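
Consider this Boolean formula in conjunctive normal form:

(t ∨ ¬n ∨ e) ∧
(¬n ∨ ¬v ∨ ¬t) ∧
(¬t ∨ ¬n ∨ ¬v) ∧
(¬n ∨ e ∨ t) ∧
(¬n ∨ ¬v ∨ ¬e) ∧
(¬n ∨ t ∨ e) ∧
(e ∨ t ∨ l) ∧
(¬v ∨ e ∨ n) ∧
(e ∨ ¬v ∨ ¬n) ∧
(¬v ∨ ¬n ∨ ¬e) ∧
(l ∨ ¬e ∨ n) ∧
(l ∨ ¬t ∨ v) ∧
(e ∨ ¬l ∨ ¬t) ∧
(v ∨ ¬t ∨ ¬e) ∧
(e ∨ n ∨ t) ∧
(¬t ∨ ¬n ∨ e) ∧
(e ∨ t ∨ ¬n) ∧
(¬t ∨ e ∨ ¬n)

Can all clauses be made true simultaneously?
Yes

Yes, the formula is satisfiable.

One satisfying assignment is: n=False, t=True, e=True, v=True, l=True

Verification: With this assignment, all 18 clauses evaluate to true.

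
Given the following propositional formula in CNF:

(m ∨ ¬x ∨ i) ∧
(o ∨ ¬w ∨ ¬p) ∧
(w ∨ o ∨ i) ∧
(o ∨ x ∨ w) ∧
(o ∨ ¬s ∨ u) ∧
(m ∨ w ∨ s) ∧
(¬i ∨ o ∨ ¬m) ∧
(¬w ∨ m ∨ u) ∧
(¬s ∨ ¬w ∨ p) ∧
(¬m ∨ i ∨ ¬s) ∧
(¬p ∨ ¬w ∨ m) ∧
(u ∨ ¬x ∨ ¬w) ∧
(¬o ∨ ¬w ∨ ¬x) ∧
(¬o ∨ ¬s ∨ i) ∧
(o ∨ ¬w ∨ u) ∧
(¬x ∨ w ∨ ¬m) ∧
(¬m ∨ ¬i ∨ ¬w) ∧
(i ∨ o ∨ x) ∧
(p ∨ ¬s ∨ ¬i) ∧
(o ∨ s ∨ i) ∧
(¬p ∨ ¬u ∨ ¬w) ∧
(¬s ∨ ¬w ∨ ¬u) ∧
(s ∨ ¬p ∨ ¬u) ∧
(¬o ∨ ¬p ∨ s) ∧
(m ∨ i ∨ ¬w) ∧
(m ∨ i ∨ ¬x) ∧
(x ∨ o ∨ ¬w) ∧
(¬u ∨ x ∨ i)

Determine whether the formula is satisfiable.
Yes

Yes, the formula is satisfiable.

One satisfying assignment is: s=False, m=True, o=True, i=False, u=False, w=False, x=False, p=False

Verification: With this assignment, all 28 clauses evaluate to true.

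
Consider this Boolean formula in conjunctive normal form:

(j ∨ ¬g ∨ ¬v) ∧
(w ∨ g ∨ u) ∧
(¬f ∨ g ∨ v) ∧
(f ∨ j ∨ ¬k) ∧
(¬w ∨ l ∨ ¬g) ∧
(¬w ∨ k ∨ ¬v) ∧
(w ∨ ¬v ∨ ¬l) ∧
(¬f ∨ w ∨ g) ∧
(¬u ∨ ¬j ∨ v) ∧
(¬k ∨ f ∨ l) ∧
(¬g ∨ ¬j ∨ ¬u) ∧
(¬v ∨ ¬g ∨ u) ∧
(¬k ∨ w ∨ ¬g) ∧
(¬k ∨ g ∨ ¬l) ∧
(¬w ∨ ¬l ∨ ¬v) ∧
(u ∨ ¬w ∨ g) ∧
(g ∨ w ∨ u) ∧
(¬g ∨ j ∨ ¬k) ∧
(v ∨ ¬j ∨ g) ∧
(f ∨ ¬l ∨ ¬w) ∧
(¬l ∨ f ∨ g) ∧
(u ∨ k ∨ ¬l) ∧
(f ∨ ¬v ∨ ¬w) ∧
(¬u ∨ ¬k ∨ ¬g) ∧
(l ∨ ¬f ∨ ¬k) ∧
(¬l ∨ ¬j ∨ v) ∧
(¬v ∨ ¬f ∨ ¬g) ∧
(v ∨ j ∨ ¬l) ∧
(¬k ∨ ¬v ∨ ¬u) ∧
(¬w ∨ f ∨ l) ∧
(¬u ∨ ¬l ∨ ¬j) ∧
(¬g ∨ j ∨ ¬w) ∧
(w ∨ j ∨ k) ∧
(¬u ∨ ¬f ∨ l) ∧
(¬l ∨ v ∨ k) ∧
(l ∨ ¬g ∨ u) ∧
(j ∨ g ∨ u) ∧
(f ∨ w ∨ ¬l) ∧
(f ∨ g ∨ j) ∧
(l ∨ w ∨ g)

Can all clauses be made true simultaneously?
No

No, the formula is not satisfiable.

No assignment of truth values to the variables can make all 40 clauses true simultaneously.

The formula is UNSAT (unsatisfiable).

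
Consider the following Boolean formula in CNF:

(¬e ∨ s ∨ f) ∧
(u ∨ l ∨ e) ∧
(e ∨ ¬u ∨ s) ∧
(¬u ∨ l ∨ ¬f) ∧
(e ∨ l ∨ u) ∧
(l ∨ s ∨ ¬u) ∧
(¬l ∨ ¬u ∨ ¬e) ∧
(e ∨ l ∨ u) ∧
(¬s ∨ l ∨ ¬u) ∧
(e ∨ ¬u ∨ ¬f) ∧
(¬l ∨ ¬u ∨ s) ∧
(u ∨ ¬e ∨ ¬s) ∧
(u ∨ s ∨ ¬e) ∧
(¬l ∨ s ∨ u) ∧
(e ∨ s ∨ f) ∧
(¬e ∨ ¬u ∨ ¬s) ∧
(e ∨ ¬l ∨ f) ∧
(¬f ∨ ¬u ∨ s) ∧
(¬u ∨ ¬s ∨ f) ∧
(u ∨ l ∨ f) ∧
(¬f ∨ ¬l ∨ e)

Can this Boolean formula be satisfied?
No

No, the formula is not satisfiable.

No assignment of truth values to the variables can make all 21 clauses true simultaneously.

The formula is UNSAT (unsatisfiable).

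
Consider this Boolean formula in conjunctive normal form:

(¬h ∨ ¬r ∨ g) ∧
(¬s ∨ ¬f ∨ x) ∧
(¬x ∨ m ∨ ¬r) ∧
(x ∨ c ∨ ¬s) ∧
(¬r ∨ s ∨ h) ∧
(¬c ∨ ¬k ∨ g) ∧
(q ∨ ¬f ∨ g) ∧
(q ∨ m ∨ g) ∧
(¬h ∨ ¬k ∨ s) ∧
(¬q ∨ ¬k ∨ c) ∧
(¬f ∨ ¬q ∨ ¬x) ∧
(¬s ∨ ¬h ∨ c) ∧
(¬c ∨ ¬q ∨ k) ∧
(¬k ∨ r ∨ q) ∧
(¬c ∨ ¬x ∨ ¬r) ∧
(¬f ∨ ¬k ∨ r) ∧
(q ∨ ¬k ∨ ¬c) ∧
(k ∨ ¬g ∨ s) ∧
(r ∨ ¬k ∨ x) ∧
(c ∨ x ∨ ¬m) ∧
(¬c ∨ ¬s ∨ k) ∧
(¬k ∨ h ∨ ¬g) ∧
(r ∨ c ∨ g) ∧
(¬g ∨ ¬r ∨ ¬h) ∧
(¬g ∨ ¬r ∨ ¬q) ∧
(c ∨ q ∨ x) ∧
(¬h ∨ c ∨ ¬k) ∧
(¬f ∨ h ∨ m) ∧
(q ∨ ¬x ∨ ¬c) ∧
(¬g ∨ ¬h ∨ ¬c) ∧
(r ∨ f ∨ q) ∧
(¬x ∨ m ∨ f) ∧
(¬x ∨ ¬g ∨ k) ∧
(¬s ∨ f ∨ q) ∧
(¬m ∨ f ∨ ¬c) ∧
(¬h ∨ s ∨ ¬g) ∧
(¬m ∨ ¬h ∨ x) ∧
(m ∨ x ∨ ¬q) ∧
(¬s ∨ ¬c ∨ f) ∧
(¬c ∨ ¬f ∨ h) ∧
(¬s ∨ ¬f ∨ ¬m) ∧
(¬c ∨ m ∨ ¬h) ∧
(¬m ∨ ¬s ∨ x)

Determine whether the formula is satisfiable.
Yes

Yes, the formula is satisfiable.

One satisfying assignment is: s=True, m=True, h=False, x=True, k=False, c=False, q=True, r=True, f=False, g=False

Verification: With this assignment, all 43 clauses evaluate to true.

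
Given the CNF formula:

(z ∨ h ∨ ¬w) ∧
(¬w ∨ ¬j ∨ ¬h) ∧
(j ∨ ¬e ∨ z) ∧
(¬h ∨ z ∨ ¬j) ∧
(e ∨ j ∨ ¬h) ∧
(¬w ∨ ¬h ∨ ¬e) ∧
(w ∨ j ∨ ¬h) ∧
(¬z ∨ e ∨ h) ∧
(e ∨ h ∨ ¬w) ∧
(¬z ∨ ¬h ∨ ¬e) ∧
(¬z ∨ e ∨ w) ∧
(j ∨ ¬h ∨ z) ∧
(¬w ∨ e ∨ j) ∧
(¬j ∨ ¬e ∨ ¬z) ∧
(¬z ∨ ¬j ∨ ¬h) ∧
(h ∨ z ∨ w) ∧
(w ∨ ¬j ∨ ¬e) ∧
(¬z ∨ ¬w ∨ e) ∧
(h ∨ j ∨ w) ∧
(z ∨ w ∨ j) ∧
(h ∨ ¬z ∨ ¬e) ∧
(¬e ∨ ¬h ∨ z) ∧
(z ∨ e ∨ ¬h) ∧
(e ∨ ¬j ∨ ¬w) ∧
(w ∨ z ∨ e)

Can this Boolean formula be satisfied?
No

No, the formula is not satisfiable.

No assignment of truth values to the variables can make all 25 clauses true simultaneously.

The formula is UNSAT (unsatisfiable).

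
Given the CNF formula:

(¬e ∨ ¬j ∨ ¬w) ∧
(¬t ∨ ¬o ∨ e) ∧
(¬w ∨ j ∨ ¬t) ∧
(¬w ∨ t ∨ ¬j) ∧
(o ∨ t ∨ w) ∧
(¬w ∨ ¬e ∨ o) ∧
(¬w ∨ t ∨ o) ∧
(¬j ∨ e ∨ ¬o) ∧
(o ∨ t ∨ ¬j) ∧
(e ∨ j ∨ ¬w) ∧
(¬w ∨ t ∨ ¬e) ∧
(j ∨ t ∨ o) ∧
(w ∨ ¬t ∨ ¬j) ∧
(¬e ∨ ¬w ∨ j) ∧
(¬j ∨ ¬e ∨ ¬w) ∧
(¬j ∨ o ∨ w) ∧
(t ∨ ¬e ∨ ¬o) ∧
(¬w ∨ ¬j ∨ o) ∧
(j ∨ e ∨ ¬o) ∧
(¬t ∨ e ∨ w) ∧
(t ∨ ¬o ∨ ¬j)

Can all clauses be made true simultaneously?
Yes

Yes, the formula is satisfiable.

One satisfying assignment is: t=True, j=False, e=True, w=False, o=False

Verification: With this assignment, all 21 clauses evaluate to true.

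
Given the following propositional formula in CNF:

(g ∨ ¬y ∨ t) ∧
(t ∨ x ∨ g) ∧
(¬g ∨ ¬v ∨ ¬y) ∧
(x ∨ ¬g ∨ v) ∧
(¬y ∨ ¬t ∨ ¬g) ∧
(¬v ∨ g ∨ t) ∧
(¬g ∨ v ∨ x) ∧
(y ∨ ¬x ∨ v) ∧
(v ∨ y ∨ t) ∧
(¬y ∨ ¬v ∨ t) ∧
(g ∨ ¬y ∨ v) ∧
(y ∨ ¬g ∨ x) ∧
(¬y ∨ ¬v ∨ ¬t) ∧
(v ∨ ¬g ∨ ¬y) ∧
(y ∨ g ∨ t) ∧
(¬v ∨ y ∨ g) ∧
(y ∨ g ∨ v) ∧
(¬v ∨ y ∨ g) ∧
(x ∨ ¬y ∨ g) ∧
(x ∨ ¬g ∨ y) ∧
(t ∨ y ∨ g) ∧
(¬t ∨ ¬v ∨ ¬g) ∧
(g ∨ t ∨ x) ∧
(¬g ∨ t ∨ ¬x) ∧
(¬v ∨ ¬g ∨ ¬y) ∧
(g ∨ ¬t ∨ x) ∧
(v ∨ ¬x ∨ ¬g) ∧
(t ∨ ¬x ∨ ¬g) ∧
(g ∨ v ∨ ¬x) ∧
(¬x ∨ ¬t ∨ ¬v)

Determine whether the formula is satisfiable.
No

No, the formula is not satisfiable.

No assignment of truth values to the variables can make all 30 clauses true simultaneously.

The formula is UNSAT (unsatisfiable).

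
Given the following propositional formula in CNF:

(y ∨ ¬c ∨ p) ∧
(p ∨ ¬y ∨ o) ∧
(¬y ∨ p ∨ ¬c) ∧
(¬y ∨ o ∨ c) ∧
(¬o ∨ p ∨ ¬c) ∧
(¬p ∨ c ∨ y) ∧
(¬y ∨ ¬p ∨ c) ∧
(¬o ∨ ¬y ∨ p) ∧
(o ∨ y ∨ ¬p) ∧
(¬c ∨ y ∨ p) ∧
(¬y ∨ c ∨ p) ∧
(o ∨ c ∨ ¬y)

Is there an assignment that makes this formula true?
Yes

Yes, the formula is satisfiable.

One satisfying assignment is: p=False, y=False, c=False, o=False

Verification: With this assignment, all 12 clauses evaluate to true.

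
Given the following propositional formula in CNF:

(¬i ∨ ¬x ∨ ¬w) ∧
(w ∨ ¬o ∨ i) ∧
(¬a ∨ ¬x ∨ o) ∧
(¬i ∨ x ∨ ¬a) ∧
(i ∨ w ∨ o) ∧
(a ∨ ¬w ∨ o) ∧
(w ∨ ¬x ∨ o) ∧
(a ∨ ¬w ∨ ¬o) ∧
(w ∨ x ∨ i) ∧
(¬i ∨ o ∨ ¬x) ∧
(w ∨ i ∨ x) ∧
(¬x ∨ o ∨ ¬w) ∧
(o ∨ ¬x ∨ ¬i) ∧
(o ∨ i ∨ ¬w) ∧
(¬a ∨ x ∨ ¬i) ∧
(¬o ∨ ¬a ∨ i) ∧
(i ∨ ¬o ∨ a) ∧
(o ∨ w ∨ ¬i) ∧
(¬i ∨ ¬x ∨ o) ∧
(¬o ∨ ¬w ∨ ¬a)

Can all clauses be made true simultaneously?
Yes

Yes, the formula is satisfiable.

One satisfying assignment is: a=False, w=False, x=False, o=True, i=True

Verification: With this assignment, all 20 clauses evaluate to true.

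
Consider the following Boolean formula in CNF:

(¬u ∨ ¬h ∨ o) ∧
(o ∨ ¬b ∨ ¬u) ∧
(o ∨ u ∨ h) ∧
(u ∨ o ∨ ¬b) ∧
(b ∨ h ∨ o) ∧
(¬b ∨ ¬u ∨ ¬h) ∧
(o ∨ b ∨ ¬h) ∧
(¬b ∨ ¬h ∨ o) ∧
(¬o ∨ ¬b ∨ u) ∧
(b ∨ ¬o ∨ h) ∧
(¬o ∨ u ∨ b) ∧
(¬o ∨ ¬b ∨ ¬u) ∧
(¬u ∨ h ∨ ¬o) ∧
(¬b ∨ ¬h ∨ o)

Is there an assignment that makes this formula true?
Yes

Yes, the formula is satisfiable.

One satisfying assignment is: b=False, o=True, u=True, h=True

Verification: With this assignment, all 14 clauses evaluate to true.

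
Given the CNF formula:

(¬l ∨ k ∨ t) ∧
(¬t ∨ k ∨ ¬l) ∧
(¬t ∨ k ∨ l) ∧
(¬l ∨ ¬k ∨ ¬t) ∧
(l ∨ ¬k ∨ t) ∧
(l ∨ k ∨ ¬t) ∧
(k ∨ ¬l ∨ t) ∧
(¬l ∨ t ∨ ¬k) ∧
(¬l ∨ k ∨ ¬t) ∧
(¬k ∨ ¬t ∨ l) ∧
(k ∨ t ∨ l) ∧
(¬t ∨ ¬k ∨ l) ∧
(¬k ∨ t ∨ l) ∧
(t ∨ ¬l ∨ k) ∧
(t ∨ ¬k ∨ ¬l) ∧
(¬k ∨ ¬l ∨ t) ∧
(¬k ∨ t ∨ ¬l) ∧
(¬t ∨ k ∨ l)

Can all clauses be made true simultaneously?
No

No, the formula is not satisfiable.

No assignment of truth values to the variables can make all 18 clauses true simultaneously.

The formula is UNSAT (unsatisfiable).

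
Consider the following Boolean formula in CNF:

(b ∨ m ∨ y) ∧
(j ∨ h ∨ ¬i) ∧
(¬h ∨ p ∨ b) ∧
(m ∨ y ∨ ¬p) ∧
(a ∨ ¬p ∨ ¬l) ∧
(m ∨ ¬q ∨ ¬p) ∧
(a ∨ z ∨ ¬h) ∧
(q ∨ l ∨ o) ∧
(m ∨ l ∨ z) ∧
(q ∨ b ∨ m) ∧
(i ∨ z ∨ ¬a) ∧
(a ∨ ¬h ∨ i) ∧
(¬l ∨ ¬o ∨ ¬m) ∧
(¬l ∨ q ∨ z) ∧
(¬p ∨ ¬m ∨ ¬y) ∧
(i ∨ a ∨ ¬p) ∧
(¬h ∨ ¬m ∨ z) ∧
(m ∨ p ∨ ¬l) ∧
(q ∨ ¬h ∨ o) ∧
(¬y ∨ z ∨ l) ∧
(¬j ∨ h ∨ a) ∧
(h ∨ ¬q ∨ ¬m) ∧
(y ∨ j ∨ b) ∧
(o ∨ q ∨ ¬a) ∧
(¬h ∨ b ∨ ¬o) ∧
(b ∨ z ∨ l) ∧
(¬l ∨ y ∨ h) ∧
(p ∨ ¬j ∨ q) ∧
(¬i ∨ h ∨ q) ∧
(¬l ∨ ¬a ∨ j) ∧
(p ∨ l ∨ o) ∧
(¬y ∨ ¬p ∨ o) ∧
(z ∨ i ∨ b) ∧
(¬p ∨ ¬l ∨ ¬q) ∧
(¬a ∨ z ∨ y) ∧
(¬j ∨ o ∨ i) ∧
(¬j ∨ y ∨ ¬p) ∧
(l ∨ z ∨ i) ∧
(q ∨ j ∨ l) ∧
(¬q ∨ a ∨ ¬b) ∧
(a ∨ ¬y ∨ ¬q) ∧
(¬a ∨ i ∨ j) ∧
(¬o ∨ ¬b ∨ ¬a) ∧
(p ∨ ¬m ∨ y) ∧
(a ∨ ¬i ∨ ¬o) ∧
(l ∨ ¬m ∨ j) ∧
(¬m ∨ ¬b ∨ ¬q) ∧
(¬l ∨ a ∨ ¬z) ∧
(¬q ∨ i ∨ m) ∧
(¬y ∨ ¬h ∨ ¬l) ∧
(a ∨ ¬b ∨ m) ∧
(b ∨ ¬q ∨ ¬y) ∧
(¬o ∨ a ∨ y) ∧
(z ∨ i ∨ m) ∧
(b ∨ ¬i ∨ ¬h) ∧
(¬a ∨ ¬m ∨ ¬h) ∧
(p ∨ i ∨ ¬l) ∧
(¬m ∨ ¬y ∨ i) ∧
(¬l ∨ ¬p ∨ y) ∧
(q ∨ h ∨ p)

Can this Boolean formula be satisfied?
No

No, the formula is not satisfiable.

No assignment of truth values to the variables can make all 60 clauses true simultaneously.

The formula is UNSAT (unsatisfiable).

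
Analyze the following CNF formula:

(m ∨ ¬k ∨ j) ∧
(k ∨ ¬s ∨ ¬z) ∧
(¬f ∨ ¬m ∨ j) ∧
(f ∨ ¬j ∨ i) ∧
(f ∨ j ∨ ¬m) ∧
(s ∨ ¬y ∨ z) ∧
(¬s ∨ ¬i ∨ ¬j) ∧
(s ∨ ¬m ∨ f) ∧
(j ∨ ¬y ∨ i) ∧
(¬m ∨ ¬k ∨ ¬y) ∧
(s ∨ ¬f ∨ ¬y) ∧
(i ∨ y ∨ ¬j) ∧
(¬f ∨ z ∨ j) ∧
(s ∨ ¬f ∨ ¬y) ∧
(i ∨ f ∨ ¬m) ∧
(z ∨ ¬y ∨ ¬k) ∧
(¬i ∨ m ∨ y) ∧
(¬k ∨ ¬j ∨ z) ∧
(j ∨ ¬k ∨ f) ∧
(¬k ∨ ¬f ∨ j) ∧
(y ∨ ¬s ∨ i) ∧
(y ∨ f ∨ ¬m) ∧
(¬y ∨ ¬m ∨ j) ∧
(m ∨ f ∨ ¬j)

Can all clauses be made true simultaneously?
Yes

Yes, the formula is satisfiable.

One satisfying assignment is: y=False, i=False, m=False, j=False, s=False, k=False, f=False, z=False

Verification: With this assignment, all 24 clauses evaluate to true.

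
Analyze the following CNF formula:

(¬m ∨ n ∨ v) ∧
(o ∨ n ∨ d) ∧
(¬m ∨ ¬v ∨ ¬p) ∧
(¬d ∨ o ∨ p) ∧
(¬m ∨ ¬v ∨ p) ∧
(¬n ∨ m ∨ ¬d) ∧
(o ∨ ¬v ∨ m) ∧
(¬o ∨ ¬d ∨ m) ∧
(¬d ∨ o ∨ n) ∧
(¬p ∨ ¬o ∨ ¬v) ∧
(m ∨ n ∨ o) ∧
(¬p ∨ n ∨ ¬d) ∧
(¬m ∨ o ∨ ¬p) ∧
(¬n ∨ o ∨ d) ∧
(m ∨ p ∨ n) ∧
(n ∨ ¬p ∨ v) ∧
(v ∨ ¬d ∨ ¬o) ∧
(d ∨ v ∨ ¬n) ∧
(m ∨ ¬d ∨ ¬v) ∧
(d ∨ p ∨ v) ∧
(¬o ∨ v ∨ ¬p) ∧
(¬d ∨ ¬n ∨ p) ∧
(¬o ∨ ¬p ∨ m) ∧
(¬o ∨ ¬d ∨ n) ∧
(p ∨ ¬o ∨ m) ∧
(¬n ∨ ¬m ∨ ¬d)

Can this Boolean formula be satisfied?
No

No, the formula is not satisfiable.

No assignment of truth values to the variables can make all 26 clauses true simultaneously.

The formula is UNSAT (unsatisfiable).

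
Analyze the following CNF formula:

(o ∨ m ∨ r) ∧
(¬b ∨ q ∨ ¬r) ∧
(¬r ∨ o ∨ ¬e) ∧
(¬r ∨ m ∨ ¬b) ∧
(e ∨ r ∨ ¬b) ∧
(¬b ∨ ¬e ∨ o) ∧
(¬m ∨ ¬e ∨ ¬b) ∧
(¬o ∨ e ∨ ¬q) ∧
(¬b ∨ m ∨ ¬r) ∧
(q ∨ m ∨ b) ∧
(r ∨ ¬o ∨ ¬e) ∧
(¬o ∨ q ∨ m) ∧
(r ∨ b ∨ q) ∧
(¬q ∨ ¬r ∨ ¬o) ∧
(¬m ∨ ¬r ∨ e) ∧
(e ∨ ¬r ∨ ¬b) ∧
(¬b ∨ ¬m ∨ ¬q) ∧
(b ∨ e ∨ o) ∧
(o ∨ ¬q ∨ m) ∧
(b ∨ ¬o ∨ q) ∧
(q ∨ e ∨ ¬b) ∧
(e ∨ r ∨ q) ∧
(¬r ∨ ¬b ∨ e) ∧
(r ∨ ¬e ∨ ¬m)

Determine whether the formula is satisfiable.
No

No, the formula is not satisfiable.

No assignment of truth values to the variables can make all 24 clauses true simultaneously.

The formula is UNSAT (unsatisfiable).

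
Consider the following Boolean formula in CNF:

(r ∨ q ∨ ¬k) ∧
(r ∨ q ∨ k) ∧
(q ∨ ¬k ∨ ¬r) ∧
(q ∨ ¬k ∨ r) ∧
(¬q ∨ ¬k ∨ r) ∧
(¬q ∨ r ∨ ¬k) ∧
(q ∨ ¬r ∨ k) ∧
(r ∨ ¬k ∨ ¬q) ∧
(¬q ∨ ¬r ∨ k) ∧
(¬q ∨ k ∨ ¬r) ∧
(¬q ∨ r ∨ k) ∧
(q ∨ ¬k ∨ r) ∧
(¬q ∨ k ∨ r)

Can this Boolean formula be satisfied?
Yes

Yes, the formula is satisfiable.

One satisfying assignment is: k=True, q=True, r=True

Verification: With this assignment, all 13 clauses evaluate to true.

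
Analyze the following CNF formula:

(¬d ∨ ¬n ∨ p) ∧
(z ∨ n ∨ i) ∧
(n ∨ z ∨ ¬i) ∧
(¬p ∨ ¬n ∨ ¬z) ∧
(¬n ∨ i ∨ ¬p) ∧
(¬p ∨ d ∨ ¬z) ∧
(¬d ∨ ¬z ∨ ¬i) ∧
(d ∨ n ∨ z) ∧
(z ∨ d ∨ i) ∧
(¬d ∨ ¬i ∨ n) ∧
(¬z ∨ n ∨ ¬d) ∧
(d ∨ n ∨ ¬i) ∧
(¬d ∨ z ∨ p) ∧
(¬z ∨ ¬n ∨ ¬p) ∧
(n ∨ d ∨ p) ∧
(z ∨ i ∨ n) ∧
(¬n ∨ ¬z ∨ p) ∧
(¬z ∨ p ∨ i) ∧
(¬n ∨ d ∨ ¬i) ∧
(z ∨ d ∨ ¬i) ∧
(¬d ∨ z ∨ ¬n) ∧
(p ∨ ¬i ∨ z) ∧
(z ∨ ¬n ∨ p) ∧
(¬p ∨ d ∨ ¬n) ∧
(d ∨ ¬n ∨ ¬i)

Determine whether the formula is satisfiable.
No

No, the formula is not satisfiable.

No assignment of truth values to the variables can make all 25 clauses true simultaneously.

The formula is UNSAT (unsatisfiable).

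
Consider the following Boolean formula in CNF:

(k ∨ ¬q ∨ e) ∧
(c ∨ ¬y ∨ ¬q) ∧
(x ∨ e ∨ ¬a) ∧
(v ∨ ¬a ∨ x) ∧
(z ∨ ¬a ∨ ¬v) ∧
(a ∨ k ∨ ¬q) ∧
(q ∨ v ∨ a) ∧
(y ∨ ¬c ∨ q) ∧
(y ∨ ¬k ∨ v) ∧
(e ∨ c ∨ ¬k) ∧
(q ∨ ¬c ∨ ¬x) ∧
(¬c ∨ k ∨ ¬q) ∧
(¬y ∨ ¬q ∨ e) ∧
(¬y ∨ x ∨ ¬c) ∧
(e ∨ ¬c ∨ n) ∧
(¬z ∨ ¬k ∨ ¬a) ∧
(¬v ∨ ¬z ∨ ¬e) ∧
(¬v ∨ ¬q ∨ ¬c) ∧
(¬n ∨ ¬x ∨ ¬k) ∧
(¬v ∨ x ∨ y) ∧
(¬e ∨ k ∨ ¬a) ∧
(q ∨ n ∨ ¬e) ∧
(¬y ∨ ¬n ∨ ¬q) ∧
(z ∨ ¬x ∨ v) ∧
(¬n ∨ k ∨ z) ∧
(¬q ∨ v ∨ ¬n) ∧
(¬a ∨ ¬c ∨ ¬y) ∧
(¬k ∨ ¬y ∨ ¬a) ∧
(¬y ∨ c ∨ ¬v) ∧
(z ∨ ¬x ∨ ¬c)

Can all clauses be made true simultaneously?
Yes

Yes, the formula is satisfiable.

One satisfying assignment is: e=True, n=False, k=True, z=True, c=True, x=True, v=False, y=True, q=True, a=False

Verification: With this assignment, all 30 clauses evaluate to true.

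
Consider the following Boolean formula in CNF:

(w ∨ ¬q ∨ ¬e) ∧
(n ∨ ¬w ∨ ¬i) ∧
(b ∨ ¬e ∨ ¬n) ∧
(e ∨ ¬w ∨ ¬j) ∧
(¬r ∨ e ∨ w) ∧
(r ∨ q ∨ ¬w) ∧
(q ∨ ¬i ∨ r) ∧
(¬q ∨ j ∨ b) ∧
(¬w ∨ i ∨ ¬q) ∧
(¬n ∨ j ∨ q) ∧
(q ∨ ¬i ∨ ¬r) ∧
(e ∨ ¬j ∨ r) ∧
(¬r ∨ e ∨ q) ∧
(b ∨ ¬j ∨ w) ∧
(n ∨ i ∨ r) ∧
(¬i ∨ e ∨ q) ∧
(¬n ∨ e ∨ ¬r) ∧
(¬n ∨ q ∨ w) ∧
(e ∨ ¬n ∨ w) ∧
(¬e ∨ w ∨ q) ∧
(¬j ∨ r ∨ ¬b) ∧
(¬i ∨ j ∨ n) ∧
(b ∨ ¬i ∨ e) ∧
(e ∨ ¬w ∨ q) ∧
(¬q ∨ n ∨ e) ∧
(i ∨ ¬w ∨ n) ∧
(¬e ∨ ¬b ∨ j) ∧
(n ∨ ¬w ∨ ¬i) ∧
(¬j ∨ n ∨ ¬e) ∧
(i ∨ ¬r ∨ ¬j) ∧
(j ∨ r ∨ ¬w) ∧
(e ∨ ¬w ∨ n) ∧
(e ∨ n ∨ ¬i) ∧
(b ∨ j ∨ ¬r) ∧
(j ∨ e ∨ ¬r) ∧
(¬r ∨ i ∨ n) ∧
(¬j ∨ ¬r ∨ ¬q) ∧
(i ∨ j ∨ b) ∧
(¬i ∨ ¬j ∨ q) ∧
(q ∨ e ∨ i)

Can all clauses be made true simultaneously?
No

No, the formula is not satisfiable.

No assignment of truth values to the variables can make all 40 clauses true simultaneously.

The formula is UNSAT (unsatisfiable).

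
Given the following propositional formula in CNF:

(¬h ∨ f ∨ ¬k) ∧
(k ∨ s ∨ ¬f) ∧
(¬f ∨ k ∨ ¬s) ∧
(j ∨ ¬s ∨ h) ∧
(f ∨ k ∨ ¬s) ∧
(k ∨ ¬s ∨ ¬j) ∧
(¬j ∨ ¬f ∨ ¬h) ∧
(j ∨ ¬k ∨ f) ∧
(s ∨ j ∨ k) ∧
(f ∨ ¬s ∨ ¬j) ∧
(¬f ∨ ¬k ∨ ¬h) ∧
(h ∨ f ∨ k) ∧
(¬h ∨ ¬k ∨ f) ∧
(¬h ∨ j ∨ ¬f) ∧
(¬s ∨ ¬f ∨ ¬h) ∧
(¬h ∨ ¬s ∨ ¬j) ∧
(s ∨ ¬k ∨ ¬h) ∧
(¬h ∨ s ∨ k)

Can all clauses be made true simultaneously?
Yes

Yes, the formula is satisfiable.

One satisfying assignment is: j=False, s=False, h=False, f=True, k=True

Verification: With this assignment, all 18 clauses evaluate to true.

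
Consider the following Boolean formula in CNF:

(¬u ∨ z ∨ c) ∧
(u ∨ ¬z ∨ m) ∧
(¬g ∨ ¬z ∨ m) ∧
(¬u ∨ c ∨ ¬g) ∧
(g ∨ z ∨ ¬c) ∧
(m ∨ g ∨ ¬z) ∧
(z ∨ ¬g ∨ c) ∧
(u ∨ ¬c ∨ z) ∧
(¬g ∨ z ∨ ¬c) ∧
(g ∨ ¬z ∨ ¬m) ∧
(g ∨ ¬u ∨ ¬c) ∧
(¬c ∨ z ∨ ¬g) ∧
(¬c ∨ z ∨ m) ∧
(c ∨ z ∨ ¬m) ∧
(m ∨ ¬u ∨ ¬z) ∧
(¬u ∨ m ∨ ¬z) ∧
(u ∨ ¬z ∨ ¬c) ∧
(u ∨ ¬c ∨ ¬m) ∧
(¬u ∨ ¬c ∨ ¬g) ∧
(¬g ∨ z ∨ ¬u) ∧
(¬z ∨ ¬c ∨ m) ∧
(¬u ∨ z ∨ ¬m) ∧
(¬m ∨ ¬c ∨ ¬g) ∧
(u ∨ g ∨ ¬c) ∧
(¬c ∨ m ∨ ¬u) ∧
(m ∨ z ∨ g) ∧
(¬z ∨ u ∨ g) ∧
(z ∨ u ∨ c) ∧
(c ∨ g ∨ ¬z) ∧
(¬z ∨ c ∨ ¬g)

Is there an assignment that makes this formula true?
No

No, the formula is not satisfiable.

No assignment of truth values to the variables can make all 30 clauses true simultaneously.

The formula is UNSAT (unsatisfiable).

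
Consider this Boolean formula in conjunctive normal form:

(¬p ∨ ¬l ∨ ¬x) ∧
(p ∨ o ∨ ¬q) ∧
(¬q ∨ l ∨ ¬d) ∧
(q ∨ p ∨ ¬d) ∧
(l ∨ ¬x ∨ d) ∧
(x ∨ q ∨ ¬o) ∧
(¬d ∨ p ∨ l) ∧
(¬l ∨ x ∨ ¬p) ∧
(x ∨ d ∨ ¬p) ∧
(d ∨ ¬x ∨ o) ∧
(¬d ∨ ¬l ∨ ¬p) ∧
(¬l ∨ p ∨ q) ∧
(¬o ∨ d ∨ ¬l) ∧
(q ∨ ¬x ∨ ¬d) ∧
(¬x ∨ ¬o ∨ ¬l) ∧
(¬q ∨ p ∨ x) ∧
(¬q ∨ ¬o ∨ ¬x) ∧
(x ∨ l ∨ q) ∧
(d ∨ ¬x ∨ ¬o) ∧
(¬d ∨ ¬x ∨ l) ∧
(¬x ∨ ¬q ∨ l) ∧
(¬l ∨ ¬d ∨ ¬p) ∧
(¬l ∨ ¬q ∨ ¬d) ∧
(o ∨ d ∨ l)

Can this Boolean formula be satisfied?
No

No, the formula is not satisfiable.

No assignment of truth values to the variables can make all 24 clauses true simultaneously.

The formula is UNSAT (unsatisfiable).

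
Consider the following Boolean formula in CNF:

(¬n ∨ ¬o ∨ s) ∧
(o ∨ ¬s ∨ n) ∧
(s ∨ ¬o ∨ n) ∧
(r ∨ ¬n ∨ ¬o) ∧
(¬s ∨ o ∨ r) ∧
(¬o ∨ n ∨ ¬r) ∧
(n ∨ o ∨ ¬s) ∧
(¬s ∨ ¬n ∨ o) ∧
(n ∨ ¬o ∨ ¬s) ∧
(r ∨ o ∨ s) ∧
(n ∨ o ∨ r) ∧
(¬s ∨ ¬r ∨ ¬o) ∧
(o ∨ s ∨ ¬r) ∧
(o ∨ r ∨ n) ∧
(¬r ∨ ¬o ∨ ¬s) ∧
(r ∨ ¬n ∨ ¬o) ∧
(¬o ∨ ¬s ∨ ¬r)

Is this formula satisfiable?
No

No, the formula is not satisfiable.

No assignment of truth values to the variables can make all 17 clauses true simultaneously.

The formula is UNSAT (unsatisfiable).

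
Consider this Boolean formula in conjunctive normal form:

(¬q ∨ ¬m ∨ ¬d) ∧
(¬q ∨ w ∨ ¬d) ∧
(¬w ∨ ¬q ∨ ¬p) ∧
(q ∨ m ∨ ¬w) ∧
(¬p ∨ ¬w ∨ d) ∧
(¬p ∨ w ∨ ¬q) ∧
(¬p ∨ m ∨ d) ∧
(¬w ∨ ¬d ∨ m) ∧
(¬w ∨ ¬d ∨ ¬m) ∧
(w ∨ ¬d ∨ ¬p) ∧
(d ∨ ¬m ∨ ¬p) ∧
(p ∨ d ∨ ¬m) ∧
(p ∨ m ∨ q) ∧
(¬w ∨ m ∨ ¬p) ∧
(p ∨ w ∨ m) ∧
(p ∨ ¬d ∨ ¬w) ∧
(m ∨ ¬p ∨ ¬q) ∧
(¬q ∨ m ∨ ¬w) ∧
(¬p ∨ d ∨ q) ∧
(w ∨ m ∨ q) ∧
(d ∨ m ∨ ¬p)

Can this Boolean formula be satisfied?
Yes

Yes, the formula is satisfiable.

One satisfying assignment is: p=False, q=False, w=False, d=True, m=True

Verification: With this assignment, all 21 clauses evaluate to true.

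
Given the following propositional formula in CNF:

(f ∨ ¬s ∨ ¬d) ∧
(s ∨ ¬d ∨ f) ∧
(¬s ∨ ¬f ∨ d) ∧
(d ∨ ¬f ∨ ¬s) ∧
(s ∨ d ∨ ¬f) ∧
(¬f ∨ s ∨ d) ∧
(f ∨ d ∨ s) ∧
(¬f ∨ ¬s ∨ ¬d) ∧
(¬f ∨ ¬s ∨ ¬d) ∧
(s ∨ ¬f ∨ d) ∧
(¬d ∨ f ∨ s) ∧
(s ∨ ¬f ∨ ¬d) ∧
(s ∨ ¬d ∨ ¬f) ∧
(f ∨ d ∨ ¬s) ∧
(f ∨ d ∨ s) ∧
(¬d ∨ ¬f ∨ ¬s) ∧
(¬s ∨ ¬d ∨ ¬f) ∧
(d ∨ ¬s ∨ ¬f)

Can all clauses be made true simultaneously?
No

No, the formula is not satisfiable.

No assignment of truth values to the variables can make all 18 clauses true simultaneously.

The formula is UNSAT (unsatisfiable).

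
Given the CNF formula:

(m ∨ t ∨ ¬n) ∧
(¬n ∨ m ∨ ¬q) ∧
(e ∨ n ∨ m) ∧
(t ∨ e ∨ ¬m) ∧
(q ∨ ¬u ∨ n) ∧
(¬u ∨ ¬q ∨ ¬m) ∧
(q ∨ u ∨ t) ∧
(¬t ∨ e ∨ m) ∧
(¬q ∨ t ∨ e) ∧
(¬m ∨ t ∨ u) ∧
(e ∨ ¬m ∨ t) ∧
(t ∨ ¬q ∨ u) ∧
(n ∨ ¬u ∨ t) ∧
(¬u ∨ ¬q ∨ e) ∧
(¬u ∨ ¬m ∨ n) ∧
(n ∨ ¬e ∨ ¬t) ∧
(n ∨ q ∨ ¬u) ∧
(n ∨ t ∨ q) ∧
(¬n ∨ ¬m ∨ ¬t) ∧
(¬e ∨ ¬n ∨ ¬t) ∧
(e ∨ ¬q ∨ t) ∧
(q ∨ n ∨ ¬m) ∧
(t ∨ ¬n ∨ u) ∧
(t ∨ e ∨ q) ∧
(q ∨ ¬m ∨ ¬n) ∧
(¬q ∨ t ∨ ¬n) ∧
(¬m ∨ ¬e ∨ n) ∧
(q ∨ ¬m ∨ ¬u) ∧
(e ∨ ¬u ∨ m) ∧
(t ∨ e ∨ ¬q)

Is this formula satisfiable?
Yes

Yes, the formula is satisfiable.

One satisfying assignment is: m=True, n=False, e=False, t=True, u=False, q=True

Verification: With this assignment, all 30 clauses evaluate to true.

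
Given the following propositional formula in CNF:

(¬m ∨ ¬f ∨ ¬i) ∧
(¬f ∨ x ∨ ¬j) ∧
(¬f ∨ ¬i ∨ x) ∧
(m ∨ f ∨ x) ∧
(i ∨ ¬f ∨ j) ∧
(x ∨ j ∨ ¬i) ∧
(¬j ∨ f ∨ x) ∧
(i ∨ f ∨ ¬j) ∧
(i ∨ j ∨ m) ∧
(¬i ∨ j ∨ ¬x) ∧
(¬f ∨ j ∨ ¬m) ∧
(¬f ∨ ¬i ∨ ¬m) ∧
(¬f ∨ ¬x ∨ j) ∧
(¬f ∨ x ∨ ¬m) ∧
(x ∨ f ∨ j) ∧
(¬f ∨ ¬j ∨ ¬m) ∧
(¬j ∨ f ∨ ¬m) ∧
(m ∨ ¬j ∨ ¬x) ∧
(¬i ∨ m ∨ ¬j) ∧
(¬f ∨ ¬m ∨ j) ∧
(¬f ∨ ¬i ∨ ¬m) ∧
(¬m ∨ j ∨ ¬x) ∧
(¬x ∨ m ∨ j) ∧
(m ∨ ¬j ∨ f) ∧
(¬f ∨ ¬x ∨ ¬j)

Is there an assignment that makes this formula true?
No

No, the formula is not satisfiable.

No assignment of truth values to the variables can make all 25 clauses true simultaneously.

The formula is UNSAT (unsatisfiable).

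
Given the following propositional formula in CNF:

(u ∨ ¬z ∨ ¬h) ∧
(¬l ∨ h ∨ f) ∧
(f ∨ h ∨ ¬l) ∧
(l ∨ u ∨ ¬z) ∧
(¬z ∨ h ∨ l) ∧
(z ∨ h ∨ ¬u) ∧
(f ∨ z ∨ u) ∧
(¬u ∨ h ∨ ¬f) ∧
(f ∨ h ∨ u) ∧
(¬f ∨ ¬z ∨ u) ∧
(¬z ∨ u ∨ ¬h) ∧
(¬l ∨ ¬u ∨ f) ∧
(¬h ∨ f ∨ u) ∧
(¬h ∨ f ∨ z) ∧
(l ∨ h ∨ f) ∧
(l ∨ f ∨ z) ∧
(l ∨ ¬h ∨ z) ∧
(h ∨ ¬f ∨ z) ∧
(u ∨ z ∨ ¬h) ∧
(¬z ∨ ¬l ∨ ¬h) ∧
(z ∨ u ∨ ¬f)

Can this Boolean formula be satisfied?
Yes

Yes, the formula is satisfiable.

One satisfying assignment is: f=True, h=True, z=False, l=True, u=True

Verification: With this assignment, all 21 clauses evaluate to true.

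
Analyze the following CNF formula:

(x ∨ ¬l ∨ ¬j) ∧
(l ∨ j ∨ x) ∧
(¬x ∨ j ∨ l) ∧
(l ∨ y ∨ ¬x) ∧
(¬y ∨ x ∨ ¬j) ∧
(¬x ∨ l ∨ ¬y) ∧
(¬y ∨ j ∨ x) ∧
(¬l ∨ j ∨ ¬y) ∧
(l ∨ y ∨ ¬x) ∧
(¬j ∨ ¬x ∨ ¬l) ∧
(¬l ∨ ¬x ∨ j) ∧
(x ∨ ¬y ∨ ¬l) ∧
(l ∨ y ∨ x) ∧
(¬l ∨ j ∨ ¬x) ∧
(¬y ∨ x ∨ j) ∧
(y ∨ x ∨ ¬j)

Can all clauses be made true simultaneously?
Yes

Yes, the formula is satisfiable.

One satisfying assignment is: x=False, j=False, y=False, l=True

Verification: With this assignment, all 16 clauses evaluate to true.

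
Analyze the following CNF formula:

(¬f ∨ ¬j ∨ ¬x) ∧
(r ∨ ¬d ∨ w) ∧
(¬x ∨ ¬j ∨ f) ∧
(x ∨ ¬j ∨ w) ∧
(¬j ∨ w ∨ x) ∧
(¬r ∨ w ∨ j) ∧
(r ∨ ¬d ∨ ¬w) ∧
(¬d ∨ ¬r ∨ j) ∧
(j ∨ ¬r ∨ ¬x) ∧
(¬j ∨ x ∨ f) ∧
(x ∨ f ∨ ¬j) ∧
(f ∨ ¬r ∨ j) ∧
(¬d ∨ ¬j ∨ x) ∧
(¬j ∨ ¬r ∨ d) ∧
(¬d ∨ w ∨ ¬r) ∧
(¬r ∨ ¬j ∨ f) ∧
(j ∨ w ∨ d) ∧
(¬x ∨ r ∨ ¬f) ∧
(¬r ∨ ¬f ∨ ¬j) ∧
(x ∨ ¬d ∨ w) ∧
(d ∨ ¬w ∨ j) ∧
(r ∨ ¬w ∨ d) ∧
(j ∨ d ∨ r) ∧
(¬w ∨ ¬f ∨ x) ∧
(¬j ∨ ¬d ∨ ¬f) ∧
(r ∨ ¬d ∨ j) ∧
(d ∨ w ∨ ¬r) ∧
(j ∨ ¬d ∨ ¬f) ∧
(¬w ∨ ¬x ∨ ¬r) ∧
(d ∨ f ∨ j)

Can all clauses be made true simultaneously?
No

No, the formula is not satisfiable.

No assignment of truth values to the variables can make all 30 clauses true simultaneously.

The formula is UNSAT (unsatisfiable).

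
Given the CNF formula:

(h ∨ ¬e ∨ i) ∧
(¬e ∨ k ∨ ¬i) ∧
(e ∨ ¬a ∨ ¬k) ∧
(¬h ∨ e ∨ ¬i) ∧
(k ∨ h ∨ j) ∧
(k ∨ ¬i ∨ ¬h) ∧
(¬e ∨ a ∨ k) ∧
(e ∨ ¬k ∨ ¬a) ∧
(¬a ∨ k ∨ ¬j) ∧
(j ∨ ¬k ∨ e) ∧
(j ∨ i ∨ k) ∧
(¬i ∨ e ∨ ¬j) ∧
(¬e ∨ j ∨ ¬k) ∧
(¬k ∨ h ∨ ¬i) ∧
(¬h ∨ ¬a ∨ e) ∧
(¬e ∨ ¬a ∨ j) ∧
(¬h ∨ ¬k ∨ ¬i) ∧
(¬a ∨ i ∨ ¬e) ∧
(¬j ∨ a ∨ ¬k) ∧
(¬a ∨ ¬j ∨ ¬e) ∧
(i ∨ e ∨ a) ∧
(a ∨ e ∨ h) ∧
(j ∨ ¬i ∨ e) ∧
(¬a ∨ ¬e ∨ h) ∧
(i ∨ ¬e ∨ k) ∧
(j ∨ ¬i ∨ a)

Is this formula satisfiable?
No

No, the formula is not satisfiable.

No assignment of truth values to the variables can make all 26 clauses true simultaneously.

The formula is UNSAT (unsatisfiable).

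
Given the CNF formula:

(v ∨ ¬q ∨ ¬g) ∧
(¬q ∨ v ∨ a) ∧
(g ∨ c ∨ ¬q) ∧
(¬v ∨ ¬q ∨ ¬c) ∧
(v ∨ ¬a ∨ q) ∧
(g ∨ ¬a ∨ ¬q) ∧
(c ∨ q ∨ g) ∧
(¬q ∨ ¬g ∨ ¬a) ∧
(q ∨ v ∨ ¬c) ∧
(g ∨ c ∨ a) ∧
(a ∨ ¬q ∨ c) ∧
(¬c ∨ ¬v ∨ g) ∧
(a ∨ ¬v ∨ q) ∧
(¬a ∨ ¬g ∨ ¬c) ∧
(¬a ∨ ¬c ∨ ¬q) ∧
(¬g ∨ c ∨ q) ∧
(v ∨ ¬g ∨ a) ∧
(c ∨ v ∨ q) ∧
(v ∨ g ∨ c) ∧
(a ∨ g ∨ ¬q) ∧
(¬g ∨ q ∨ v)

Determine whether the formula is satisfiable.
No

No, the formula is not satisfiable.

No assignment of truth values to the variables can make all 21 clauses true simultaneously.

The formula is UNSAT (unsatisfiable).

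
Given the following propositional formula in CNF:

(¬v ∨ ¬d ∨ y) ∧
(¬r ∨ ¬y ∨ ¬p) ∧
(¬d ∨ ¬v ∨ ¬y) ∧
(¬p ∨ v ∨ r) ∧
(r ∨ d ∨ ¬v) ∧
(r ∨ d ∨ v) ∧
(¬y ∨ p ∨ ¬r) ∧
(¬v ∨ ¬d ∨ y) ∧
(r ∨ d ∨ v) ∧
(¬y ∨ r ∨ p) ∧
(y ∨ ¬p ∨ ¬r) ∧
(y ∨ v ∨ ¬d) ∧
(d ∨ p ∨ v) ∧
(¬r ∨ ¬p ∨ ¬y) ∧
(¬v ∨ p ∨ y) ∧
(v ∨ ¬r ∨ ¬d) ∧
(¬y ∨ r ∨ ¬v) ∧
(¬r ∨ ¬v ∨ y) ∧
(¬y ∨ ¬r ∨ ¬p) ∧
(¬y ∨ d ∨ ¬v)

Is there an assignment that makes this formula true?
No

No, the formula is not satisfiable.

No assignment of truth values to the variables can make all 20 clauses true simultaneously.

The formula is UNSAT (unsatisfiable).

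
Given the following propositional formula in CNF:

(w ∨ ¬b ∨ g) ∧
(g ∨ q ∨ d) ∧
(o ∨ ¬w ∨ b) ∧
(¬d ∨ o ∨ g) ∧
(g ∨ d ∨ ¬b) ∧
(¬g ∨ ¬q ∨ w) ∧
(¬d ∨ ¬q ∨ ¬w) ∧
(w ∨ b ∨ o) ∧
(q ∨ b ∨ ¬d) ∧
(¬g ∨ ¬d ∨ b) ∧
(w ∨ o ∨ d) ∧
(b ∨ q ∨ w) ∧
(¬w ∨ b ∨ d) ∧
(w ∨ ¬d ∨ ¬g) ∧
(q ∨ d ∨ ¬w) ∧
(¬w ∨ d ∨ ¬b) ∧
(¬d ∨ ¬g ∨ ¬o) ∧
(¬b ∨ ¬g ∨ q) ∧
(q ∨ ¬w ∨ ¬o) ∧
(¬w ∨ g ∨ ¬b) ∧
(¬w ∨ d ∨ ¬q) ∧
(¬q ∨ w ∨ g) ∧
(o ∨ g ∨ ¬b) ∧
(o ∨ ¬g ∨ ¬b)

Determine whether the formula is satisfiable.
No

No, the formula is not satisfiable.

No assignment of truth values to the variables can make all 24 clauses true simultaneously.

The formula is UNSAT (unsatisfiable).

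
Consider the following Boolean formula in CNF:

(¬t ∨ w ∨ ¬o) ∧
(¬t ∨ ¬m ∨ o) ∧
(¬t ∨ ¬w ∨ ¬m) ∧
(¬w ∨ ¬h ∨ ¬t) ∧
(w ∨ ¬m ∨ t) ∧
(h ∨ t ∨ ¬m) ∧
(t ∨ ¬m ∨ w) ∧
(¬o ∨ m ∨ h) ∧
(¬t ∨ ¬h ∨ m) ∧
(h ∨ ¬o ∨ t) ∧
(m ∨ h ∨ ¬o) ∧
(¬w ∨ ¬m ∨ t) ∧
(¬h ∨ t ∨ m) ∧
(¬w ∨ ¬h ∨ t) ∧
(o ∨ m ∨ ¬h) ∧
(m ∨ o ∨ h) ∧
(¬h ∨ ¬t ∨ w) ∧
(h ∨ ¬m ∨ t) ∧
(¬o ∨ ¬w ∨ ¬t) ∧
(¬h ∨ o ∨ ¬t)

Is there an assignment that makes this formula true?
No

No, the formula is not satisfiable.

No assignment of truth values to the variables can make all 20 clauses true simultaneously.

The formula is UNSAT (unsatisfiable).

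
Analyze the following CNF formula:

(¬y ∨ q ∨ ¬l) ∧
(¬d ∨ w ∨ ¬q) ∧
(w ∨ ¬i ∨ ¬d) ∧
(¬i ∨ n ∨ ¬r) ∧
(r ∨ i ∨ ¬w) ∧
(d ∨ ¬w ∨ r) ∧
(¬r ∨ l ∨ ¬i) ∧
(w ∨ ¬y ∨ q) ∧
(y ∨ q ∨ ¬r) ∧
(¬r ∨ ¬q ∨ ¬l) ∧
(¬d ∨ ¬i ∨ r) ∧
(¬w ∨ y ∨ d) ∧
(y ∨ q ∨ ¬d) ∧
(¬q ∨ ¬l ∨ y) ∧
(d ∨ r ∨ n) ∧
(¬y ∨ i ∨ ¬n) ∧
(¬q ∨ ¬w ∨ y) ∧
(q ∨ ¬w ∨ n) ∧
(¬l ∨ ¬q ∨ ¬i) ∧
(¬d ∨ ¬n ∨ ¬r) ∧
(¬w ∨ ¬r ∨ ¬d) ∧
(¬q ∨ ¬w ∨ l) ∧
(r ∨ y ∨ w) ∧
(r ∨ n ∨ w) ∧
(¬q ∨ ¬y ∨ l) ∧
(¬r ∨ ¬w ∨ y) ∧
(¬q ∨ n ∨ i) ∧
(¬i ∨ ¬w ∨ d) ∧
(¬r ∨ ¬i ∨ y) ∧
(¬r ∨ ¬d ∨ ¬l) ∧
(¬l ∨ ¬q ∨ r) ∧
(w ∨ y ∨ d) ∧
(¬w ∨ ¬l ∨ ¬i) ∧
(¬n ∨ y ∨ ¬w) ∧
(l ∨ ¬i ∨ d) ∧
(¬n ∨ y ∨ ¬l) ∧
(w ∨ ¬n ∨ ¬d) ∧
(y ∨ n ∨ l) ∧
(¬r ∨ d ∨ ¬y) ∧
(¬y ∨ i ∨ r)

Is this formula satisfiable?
No

No, the formula is not satisfiable.

No assignment of truth values to the variables can make all 40 clauses true simultaneously.

The formula is UNSAT (unsatisfiable).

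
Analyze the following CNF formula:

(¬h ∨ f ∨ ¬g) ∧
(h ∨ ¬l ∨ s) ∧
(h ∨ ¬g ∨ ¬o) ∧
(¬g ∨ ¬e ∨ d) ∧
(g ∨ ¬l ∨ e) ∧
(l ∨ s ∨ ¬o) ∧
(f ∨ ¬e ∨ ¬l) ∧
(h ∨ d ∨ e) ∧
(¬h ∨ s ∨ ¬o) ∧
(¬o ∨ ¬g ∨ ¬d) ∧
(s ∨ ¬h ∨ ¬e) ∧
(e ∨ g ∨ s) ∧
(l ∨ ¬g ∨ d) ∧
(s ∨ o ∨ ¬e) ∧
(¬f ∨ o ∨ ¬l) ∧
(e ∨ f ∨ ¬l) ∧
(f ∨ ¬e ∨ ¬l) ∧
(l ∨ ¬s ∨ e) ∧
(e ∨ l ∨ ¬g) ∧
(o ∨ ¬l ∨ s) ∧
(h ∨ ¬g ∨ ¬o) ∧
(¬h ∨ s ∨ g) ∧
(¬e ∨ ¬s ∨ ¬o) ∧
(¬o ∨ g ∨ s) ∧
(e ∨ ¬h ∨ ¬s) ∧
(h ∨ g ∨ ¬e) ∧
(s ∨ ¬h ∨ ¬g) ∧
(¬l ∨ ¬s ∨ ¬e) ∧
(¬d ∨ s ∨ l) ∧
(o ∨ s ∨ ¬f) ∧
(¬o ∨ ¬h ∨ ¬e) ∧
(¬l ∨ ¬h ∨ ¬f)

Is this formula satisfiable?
Yes

Yes, the formula is satisfiable.

One satisfying assignment is: g=True, l=False, d=True, e=True, s=True, f=True, o=False, h=False

Verification: With this assignment, all 32 clauses evaluate to true.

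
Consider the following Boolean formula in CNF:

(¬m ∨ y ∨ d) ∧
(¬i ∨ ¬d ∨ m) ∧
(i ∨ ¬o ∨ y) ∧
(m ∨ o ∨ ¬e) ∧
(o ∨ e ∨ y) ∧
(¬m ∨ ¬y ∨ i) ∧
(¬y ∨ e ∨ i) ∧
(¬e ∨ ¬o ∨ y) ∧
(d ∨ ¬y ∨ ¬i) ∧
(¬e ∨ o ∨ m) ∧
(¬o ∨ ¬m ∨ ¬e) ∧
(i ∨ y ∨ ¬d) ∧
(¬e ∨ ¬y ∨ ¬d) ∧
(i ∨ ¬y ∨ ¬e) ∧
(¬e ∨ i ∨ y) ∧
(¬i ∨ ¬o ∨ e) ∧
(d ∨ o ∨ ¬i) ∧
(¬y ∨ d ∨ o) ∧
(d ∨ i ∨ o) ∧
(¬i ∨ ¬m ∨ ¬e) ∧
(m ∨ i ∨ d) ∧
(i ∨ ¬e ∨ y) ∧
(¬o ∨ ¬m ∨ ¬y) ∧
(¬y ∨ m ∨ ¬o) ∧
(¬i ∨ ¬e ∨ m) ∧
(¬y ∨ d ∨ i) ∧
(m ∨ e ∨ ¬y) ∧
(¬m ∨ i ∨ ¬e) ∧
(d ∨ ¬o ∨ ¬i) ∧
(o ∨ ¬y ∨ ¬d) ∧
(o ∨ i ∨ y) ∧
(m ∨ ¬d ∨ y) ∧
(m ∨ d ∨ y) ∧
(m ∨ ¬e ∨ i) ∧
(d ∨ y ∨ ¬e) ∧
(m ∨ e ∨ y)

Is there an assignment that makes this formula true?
No

No, the formula is not satisfiable.

No assignment of truth values to the variables can make all 36 clauses true simultaneously.

The formula is UNSAT (unsatisfiable).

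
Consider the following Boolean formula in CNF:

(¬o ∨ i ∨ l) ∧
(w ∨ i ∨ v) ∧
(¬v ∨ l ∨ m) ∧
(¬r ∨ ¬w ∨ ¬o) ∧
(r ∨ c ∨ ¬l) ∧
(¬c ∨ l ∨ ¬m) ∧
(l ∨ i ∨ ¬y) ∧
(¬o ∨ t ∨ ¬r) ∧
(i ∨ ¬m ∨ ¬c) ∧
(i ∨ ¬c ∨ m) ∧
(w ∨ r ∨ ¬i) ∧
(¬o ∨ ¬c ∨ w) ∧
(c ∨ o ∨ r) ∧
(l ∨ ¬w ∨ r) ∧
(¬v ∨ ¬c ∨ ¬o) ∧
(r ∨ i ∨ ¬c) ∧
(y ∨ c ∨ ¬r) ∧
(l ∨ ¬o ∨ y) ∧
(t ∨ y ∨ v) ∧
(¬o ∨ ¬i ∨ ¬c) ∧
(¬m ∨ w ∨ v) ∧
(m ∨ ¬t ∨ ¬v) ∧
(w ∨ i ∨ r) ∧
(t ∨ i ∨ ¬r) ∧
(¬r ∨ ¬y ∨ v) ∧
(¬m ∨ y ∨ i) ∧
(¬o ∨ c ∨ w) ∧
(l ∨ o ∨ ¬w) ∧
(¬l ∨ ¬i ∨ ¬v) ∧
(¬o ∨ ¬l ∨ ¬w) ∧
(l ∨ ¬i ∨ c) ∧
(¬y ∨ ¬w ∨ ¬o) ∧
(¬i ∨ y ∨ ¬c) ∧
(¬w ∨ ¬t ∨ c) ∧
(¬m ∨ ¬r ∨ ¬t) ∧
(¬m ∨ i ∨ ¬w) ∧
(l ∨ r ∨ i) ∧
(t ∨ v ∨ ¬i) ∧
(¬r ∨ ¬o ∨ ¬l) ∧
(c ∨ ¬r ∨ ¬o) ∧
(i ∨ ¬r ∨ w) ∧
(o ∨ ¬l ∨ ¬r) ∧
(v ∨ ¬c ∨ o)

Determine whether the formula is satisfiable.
No

No, the formula is not satisfiable.

No assignment of truth values to the variables can make all 43 clauses true simultaneously.

The formula is UNSAT (unsatisfiable).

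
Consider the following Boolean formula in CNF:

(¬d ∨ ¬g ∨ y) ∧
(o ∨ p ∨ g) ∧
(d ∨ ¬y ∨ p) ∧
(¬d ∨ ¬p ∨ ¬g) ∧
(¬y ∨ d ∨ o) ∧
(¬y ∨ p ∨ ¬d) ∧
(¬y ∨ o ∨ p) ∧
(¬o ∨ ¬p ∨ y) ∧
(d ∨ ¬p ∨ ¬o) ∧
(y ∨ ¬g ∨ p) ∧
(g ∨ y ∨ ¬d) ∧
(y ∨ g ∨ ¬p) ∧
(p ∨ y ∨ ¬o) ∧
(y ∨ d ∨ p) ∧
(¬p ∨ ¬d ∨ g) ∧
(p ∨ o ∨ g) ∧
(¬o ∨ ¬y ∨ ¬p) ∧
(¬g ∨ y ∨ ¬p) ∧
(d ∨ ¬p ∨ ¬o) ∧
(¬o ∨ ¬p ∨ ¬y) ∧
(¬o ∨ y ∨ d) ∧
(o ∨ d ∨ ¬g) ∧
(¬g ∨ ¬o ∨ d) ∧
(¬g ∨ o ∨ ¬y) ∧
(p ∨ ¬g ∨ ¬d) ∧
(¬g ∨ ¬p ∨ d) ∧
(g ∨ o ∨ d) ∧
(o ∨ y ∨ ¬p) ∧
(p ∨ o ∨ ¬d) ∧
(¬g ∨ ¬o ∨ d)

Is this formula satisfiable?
No

No, the formula is not satisfiable.

No assignment of truth values to the variables can make all 30 clauses true simultaneously.

The formula is UNSAT (unsatisfiable).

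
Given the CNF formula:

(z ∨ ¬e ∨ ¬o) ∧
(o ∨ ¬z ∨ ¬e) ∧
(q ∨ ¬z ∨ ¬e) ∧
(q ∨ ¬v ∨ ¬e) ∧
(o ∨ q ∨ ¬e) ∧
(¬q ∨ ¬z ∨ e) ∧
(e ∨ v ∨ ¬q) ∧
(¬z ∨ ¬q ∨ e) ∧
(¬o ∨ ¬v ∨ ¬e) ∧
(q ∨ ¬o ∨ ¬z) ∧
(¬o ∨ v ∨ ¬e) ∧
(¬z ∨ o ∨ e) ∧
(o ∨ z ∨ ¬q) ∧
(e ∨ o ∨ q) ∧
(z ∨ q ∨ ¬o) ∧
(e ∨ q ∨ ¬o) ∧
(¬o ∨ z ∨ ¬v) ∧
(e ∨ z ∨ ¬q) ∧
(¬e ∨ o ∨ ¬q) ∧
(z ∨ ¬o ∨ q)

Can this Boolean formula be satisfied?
No

No, the formula is not satisfiable.

No assignment of truth values to the variables can make all 20 clauses true simultaneously.

The formula is UNSAT (unsatisfiable).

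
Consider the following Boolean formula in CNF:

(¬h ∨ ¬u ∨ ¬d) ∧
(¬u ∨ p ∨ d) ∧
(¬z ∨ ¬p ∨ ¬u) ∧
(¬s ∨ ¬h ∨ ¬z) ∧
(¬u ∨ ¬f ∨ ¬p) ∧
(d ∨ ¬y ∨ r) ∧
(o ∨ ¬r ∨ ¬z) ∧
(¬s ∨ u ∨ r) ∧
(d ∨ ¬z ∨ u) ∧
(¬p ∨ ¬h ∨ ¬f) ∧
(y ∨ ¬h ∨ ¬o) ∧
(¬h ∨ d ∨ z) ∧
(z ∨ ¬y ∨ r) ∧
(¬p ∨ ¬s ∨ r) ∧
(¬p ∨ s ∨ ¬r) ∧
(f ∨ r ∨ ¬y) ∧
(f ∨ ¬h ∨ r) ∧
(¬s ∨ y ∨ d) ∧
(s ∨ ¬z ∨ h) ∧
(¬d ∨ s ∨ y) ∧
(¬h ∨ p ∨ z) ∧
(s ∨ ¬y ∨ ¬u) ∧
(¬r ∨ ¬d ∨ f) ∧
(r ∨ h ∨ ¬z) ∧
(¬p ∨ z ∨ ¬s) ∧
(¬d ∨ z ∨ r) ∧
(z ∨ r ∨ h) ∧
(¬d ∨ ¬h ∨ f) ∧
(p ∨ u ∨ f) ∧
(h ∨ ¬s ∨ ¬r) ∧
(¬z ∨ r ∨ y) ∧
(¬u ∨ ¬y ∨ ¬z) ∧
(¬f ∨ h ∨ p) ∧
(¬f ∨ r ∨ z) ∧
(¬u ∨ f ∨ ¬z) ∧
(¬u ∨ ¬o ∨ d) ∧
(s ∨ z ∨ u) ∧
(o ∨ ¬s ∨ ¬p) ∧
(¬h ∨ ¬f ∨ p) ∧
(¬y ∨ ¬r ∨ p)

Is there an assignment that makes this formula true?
No

No, the formula is not satisfiable.

No assignment of truth values to the variables can make all 40 clauses true simultaneously.

The formula is UNSAT (unsatisfiable).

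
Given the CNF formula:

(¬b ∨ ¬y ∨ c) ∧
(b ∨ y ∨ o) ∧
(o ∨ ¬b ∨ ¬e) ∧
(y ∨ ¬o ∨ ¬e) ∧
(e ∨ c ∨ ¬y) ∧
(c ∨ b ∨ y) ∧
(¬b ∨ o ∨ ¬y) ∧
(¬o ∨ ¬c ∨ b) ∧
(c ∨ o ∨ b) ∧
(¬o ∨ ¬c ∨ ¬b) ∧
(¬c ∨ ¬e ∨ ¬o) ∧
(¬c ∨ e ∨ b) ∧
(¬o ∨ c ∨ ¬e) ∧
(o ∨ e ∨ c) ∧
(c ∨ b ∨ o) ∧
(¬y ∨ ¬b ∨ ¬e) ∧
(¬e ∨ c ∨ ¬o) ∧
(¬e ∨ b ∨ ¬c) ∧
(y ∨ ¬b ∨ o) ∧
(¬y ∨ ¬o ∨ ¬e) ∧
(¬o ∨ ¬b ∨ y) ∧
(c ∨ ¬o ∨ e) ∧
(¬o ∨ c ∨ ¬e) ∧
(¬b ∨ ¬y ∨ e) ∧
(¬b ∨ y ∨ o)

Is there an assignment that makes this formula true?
No

No, the formula is not satisfiable.

No assignment of truth values to the variables can make all 25 clauses true simultaneously.

The formula is UNSAT (unsatisfiable).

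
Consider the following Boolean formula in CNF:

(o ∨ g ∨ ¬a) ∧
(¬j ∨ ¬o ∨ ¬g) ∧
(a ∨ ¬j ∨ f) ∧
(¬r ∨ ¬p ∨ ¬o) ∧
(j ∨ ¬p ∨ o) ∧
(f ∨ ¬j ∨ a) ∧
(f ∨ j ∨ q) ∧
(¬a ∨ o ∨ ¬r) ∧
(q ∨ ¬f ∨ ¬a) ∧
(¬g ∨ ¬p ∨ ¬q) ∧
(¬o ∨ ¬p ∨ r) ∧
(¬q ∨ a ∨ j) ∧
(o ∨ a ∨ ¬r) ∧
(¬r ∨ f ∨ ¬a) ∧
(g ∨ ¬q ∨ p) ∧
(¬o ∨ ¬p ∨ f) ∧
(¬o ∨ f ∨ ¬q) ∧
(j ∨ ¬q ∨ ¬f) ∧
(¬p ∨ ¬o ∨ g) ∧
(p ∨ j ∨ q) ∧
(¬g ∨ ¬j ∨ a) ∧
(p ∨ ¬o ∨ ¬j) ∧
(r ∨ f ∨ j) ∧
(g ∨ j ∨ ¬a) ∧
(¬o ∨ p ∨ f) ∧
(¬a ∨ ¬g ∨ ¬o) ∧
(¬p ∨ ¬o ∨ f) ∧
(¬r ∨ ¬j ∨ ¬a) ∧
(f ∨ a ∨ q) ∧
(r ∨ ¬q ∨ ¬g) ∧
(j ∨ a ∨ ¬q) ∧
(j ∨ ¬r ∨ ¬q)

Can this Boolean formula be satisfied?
Yes

Yes, the formula is satisfiable.

One satisfying assignment is: j=True, o=False, p=False, a=True, q=False, g=True, f=False, r=False

Verification: With this assignment, all 32 clauses evaluate to true.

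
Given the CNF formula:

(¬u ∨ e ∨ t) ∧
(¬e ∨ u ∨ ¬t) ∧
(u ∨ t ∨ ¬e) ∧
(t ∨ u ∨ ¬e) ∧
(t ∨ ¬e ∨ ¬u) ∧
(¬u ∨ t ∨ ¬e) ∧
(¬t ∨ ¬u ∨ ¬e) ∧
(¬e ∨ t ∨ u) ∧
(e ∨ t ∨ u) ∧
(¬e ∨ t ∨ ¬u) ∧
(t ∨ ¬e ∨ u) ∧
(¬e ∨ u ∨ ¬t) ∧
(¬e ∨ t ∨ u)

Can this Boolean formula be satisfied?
Yes

Yes, the formula is satisfiable.

One satisfying assignment is: e=False, u=False, t=True

Verification: With this assignment, all 13 clauses evaluate to true.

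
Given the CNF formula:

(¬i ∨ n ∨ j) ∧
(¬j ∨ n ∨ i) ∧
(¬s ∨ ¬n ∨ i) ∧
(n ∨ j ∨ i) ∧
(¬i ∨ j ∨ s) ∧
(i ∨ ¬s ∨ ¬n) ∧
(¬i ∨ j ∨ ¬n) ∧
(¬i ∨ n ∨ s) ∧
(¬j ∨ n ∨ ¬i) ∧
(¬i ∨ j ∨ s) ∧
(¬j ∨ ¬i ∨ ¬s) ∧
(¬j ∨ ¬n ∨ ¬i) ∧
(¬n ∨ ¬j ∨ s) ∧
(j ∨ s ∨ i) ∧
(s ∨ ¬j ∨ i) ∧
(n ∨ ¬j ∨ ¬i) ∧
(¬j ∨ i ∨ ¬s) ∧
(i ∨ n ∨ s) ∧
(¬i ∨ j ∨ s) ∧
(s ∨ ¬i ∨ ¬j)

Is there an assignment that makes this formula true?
No

No, the formula is not satisfiable.

No assignment of truth values to the variables can make all 20 clauses true simultaneously.

The formula is UNSAT (unsatisfiable).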